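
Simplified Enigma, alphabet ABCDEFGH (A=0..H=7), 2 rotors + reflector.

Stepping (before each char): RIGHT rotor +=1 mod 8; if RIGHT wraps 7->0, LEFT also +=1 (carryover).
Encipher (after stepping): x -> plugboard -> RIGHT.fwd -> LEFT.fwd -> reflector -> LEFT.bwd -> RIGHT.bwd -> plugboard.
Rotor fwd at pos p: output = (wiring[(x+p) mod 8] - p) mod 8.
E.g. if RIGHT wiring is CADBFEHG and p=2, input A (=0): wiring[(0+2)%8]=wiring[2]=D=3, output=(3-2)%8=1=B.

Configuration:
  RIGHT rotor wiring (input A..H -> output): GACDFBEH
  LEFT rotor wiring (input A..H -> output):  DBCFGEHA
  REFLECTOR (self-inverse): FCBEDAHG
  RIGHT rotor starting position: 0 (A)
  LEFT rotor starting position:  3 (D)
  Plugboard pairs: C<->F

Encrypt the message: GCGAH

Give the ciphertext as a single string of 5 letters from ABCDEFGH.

Char 1 ('G'): step: R->1, L=3; G->plug->G->R->G->L->G->refl->H->L'->H->R'->A->plug->A
Char 2 ('C'): step: R->2, L=3; C->plug->F->R->F->L->A->refl->F->L'->E->R'->G->plug->G
Char 3 ('G'): step: R->3, L=3; G->plug->G->R->F->L->A->refl->F->L'->E->R'->E->plug->E
Char 4 ('A'): step: R->4, L=3; A->plug->A->R->B->L->D->refl->E->L'->D->R'->D->plug->D
Char 5 ('H'): step: R->5, L=3; H->plug->H->R->A->L->C->refl->B->L'->C->R'->C->plug->F

Answer: AGEDF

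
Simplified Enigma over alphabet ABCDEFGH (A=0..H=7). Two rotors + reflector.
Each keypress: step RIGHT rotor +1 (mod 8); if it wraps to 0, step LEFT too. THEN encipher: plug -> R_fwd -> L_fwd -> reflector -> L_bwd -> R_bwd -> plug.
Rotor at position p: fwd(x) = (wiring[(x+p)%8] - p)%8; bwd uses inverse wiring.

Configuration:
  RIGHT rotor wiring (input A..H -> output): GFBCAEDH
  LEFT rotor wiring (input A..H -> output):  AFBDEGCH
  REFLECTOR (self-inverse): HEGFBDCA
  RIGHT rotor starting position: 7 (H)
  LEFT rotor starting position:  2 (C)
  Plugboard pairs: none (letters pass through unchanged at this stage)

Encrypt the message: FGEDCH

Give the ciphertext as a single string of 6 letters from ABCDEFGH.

Char 1 ('F'): step: R->0, L->3 (L advanced); F->plug->F->R->E->L->E->refl->B->L'->B->R'->C->plug->C
Char 2 ('G'): step: R->1, L=3; G->plug->G->R->G->L->C->refl->G->L'->H->R'->D->plug->D
Char 3 ('E'): step: R->2, L=3; E->plug->E->R->B->L->B->refl->E->L'->E->R'->G->plug->G
Char 4 ('D'): step: R->3, L=3; D->plug->D->R->A->L->A->refl->H->L'->D->R'->F->plug->F
Char 5 ('C'): step: R->4, L=3; C->plug->C->R->H->L->G->refl->C->L'->G->R'->H->plug->H
Char 6 ('H'): step: R->5, L=3; H->plug->H->R->D->L->H->refl->A->L'->A->R'->E->plug->E

Answer: CDGFHE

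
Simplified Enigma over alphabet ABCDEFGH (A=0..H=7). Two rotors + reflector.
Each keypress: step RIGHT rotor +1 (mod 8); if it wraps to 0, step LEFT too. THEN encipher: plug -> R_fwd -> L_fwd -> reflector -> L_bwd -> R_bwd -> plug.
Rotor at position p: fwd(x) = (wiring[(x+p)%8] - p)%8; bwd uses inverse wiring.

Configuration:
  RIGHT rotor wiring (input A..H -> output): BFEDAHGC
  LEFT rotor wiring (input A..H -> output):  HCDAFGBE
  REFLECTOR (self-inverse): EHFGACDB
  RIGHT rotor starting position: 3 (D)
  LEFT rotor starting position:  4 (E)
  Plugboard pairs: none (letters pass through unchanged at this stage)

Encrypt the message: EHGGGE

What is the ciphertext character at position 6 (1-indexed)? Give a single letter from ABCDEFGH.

Char 1 ('E'): step: R->4, L=4; E->plug->E->R->F->L->G->refl->D->L'->E->R'->A->plug->A
Char 2 ('H'): step: R->5, L=4; H->plug->H->R->D->L->A->refl->E->L'->H->R'->F->plug->F
Char 3 ('G'): step: R->6, L=4; G->plug->G->R->C->L->F->refl->C->L'->B->R'->H->plug->H
Char 4 ('G'): step: R->7, L=4; G->plug->G->R->A->L->B->refl->H->L'->G->R'->C->plug->C
Char 5 ('G'): step: R->0, L->5 (L advanced); G->plug->G->R->G->L->D->refl->G->L'->F->R'->B->plug->B
Char 6 ('E'): step: R->1, L=5; E->plug->E->R->G->L->D->refl->G->L'->F->R'->F->plug->F

F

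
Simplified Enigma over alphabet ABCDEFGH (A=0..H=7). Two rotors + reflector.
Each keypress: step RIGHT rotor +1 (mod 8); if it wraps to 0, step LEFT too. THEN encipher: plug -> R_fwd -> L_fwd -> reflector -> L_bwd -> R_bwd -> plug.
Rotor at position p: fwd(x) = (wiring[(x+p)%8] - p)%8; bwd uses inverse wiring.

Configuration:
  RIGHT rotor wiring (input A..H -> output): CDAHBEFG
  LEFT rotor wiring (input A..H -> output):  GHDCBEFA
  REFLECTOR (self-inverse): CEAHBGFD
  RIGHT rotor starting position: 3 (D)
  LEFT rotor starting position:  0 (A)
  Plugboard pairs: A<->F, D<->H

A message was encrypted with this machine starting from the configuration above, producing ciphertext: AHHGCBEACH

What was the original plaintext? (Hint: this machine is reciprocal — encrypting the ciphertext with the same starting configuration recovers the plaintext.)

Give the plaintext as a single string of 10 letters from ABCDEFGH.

Answer: DDCCHHDGDG

Derivation:
Char 1 ('A'): step: R->4, L=0; A->plug->F->R->H->L->A->refl->C->L'->D->R'->H->plug->D
Char 2 ('H'): step: R->5, L=0; H->plug->D->R->F->L->E->refl->B->L'->E->R'->H->plug->D
Char 3 ('H'): step: R->6, L=0; H->plug->D->R->F->L->E->refl->B->L'->E->R'->C->plug->C
Char 4 ('G'): step: R->7, L=0; G->plug->G->R->F->L->E->refl->B->L'->E->R'->C->plug->C
Char 5 ('C'): step: R->0, L->1 (L advanced); C->plug->C->R->A->L->G->refl->F->L'->H->R'->D->plug->H
Char 6 ('B'): step: R->1, L=1; B->plug->B->R->H->L->F->refl->G->L'->A->R'->D->plug->H
Char 7 ('E'): step: R->2, L=1; E->plug->E->R->D->L->A->refl->C->L'->B->R'->H->plug->D
Char 8 ('A'): step: R->3, L=1; A->plug->F->R->H->L->F->refl->G->L'->A->R'->G->plug->G
Char 9 ('C'): step: R->4, L=1; C->plug->C->R->B->L->C->refl->A->L'->D->R'->H->plug->D
Char 10 ('H'): step: R->5, L=1; H->plug->D->R->F->L->E->refl->B->L'->C->R'->G->plug->G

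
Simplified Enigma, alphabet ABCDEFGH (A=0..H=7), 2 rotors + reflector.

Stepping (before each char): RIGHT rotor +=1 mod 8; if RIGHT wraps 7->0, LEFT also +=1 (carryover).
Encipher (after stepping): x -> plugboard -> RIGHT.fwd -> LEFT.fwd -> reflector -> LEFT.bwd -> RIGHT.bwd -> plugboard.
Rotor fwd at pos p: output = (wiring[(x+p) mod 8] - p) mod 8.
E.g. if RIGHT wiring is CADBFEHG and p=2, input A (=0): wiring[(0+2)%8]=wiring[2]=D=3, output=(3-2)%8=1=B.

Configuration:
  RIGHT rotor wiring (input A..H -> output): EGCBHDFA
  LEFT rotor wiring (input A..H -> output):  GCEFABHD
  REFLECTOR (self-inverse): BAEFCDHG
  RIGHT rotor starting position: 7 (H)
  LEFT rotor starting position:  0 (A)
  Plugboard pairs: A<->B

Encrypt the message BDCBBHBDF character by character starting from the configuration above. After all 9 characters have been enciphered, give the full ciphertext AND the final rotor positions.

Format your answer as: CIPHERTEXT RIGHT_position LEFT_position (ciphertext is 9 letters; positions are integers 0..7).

Char 1 ('B'): step: R->0, L->1 (L advanced); B->plug->A->R->E->L->A->refl->B->L'->A->R'->H->plug->H
Char 2 ('D'): step: R->1, L=1; D->plug->D->R->G->L->C->refl->E->L'->C->R'->E->plug->E
Char 3 ('C'): step: R->2, L=1; C->plug->C->R->F->L->G->refl->H->L'->D->R'->E->plug->E
Char 4 ('B'): step: R->3, L=1; B->plug->A->R->G->L->C->refl->E->L'->C->R'->D->plug->D
Char 5 ('B'): step: R->4, L=1; B->plug->A->R->D->L->H->refl->G->L'->F->R'->H->plug->H
Char 6 ('H'): step: R->5, L=1; H->plug->H->R->C->L->E->refl->C->L'->G->R'->A->plug->B
Char 7 ('B'): step: R->6, L=1; B->plug->A->R->H->L->F->refl->D->L'->B->R'->G->plug->G
Char 8 ('D'): step: R->7, L=1; D->plug->D->R->D->L->H->refl->G->L'->F->R'->B->plug->A
Char 9 ('F'): step: R->0, L->2 (L advanced); F->plug->F->R->D->L->H->refl->G->L'->C->R'->C->plug->C
Final: ciphertext=HEEDHBGAC, RIGHT=0, LEFT=2

Answer: HEEDHBGAC 0 2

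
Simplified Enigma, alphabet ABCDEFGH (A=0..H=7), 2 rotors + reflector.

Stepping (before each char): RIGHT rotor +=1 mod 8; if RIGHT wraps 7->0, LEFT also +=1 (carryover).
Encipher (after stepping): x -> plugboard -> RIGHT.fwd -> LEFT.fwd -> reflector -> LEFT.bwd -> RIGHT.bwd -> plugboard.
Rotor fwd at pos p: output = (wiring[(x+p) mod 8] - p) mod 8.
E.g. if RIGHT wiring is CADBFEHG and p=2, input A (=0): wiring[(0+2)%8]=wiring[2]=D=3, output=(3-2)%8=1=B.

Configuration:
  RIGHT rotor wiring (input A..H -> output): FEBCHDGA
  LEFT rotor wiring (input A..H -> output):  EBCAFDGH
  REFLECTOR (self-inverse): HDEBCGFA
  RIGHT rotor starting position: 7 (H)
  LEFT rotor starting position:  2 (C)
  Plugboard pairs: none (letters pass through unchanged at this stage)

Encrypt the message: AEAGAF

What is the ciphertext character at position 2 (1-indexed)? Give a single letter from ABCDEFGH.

Char 1 ('A'): step: R->0, L->3 (L advanced); A->plug->A->R->F->L->B->refl->D->L'->D->R'->F->plug->F
Char 2 ('E'): step: R->1, L=3; E->plug->E->R->C->L->A->refl->H->L'->H->R'->G->plug->G

G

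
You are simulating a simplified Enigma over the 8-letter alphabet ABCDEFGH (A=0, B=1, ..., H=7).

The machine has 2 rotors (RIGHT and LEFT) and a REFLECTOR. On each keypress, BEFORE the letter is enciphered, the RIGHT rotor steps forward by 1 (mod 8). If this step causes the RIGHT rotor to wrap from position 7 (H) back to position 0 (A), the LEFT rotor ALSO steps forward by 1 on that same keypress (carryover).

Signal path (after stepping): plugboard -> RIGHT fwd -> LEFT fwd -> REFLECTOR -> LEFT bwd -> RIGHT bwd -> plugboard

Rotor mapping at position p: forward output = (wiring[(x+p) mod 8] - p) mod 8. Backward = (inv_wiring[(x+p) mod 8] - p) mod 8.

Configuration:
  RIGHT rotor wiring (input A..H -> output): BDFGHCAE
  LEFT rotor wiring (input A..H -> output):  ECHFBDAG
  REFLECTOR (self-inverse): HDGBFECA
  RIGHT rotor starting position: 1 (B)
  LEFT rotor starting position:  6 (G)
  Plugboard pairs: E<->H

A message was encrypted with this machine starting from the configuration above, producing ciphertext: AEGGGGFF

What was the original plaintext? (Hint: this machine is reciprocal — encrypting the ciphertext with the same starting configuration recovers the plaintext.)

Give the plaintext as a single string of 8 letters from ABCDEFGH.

Answer: GGHADHHA

Derivation:
Char 1 ('A'): step: R->2, L=6; A->plug->A->R->D->L->E->refl->F->L'->H->R'->G->plug->G
Char 2 ('E'): step: R->3, L=6; E->plug->H->R->C->L->G->refl->C->L'->A->R'->G->plug->G
Char 3 ('G'): step: R->4, L=6; G->plug->G->R->B->L->A->refl->H->L'->F->R'->E->plug->H
Char 4 ('G'): step: R->5, L=6; G->plug->G->R->B->L->A->refl->H->L'->F->R'->A->plug->A
Char 5 ('G'): step: R->6, L=6; G->plug->G->R->B->L->A->refl->H->L'->F->R'->D->plug->D
Char 6 ('G'): step: R->7, L=6; G->plug->G->R->D->L->E->refl->F->L'->H->R'->E->plug->H
Char 7 ('F'): step: R->0, L->7 (L advanced); F->plug->F->R->C->L->D->refl->B->L'->H->R'->E->plug->H
Char 8 ('F'): step: R->1, L=7; F->plug->F->R->H->L->B->refl->D->L'->C->R'->A->plug->A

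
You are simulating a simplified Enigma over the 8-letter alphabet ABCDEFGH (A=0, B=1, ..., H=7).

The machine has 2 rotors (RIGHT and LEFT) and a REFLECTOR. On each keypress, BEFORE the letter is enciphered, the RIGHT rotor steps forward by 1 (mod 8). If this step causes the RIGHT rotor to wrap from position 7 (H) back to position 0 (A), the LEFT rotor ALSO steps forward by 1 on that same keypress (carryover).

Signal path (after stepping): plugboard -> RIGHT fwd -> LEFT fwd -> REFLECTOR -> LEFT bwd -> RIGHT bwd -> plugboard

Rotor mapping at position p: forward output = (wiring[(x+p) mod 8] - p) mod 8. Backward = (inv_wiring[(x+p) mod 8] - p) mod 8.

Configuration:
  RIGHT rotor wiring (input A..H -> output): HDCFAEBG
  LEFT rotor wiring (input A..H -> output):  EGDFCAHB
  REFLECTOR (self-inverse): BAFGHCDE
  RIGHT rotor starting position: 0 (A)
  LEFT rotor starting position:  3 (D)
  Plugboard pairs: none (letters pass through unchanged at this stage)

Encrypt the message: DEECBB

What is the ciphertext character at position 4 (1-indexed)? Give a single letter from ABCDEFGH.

Char 1 ('D'): step: R->1, L=3; D->plug->D->R->H->L->A->refl->B->L'->F->R'->G->plug->G
Char 2 ('E'): step: R->2, L=3; E->plug->E->R->H->L->A->refl->B->L'->F->R'->G->plug->G
Char 3 ('E'): step: R->3, L=3; E->plug->E->R->D->L->E->refl->H->L'->B->R'->C->plug->C
Char 4 ('C'): step: R->4, L=3; C->plug->C->R->F->L->B->refl->A->L'->H->R'->F->plug->F

F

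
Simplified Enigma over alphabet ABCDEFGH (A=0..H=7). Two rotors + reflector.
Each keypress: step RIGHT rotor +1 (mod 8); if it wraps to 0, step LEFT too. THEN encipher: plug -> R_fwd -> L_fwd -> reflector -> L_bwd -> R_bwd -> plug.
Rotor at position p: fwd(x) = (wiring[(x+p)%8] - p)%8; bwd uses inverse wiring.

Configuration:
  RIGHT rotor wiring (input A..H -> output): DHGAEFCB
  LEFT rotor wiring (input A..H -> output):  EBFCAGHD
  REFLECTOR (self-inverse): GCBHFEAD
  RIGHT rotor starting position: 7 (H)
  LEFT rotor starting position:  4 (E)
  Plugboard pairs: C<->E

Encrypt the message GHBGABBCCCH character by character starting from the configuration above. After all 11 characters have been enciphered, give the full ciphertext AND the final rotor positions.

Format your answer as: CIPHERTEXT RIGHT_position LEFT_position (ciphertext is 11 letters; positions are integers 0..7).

Answer: FBACBCHEADG 2 6

Derivation:
Char 1 ('G'): step: R->0, L->5 (L advanced); G->plug->G->R->C->L->G->refl->A->L'->F->R'->F->plug->F
Char 2 ('H'): step: R->1, L=5; H->plug->H->R->C->L->G->refl->A->L'->F->R'->B->plug->B
Char 3 ('B'): step: R->2, L=5; B->plug->B->R->G->L->F->refl->E->L'->E->R'->A->plug->A
Char 4 ('G'): step: R->3, L=5; G->plug->G->R->E->L->E->refl->F->L'->G->R'->E->plug->C
Char 5 ('A'): step: R->4, L=5; A->plug->A->R->A->L->B->refl->C->L'->B->R'->B->plug->B
Char 6 ('B'): step: R->5, L=5; B->plug->B->R->F->L->A->refl->G->L'->C->R'->E->plug->C
Char 7 ('B'): step: R->6, L=5; B->plug->B->R->D->L->H->refl->D->L'->H->R'->H->plug->H
Char 8 ('C'): step: R->7, L=5; C->plug->E->R->B->L->C->refl->B->L'->A->R'->C->plug->E
Char 9 ('C'): step: R->0, L->6 (L advanced); C->plug->E->R->E->L->H->refl->D->L'->D->R'->A->plug->A
Char 10 ('C'): step: R->1, L=6; C->plug->E->R->E->L->H->refl->D->L'->D->R'->D->plug->D
Char 11 ('H'): step: R->2, L=6; H->plug->H->R->F->L->E->refl->F->L'->B->R'->G->plug->G
Final: ciphertext=FBACBCHEADG, RIGHT=2, LEFT=6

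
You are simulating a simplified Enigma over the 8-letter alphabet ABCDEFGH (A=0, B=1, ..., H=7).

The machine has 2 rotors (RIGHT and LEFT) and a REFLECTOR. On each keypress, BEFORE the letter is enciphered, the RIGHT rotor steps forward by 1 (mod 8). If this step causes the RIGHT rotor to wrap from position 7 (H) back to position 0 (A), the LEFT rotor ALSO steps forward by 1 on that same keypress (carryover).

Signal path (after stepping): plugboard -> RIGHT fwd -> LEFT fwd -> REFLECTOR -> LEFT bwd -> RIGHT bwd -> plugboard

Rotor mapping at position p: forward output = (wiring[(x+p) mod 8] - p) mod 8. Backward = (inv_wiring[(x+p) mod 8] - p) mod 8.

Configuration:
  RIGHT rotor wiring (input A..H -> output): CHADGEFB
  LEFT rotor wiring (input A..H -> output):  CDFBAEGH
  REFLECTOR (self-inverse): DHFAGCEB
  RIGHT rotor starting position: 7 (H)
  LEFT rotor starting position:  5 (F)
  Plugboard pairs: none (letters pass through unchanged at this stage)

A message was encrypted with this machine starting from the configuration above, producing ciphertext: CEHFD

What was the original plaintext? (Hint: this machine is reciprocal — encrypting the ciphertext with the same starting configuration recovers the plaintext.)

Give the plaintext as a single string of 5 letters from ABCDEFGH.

Char 1 ('C'): step: R->0, L->6 (L advanced); C->plug->C->R->A->L->A->refl->D->L'->F->R'->G->plug->G
Char 2 ('E'): step: R->1, L=6; E->plug->E->R->D->L->F->refl->C->L'->G->R'->A->plug->A
Char 3 ('H'): step: R->2, L=6; H->plug->H->R->F->L->D->refl->A->L'->A->R'->G->plug->G
Char 4 ('F'): step: R->3, L=6; F->plug->F->R->H->L->G->refl->E->L'->C->R'->D->plug->D
Char 5 ('D'): step: R->4, L=6; D->plug->D->R->F->L->D->refl->A->L'->A->R'->B->plug->B

Answer: GAGDB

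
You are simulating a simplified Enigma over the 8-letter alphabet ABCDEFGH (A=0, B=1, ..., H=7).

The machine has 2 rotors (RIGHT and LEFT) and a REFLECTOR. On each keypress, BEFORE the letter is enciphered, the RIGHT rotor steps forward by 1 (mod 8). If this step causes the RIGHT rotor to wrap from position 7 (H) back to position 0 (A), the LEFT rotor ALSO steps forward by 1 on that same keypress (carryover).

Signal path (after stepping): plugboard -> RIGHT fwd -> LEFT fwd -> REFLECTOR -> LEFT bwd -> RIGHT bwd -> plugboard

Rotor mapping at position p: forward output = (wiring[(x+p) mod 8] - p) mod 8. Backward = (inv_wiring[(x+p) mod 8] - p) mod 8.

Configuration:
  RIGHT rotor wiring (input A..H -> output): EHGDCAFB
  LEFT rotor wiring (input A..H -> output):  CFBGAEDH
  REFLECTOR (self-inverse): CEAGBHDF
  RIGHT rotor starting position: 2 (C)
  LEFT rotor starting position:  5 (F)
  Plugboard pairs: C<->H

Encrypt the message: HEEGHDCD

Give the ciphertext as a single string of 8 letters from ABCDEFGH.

Char 1 ('H'): step: R->3, L=5; H->plug->C->R->F->L->E->refl->B->L'->G->R'->E->plug->E
Char 2 ('E'): step: R->4, L=5; E->plug->E->R->A->L->H->refl->F->L'->D->R'->F->plug->F
Char 3 ('E'): step: R->5, L=5; E->plug->E->R->C->L->C->refl->A->L'->E->R'->C->plug->H
Char 4 ('G'): step: R->6, L=5; G->plug->G->R->E->L->A->refl->C->L'->C->R'->H->plug->C
Char 5 ('H'): step: R->7, L=5; H->plug->C->R->A->L->H->refl->F->L'->D->R'->F->plug->F
Char 6 ('D'): step: R->0, L->6 (L advanced); D->plug->D->R->D->L->H->refl->F->L'->A->R'->F->plug->F
Char 7 ('C'): step: R->1, L=6; C->plug->H->R->D->L->H->refl->F->L'->A->R'->G->plug->G
Char 8 ('D'): step: R->2, L=6; D->plug->D->R->G->L->C->refl->A->L'->F->R'->H->plug->C

Answer: EFHCFFGC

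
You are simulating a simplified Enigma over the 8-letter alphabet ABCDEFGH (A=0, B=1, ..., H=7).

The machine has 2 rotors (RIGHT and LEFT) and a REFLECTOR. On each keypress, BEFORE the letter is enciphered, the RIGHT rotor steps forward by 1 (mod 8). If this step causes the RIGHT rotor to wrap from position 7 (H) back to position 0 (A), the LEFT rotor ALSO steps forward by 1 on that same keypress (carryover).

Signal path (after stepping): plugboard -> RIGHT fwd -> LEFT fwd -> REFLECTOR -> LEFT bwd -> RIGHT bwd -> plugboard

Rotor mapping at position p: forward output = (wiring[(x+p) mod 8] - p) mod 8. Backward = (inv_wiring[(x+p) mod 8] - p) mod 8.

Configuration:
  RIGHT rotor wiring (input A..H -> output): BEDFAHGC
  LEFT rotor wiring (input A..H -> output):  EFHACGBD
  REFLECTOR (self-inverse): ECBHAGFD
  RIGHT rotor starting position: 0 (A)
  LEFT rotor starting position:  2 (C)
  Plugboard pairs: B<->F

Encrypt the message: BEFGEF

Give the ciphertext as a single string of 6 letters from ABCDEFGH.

Answer: EGBADB

Derivation:
Char 1 ('B'): step: R->1, L=2; B->plug->F->R->F->L->B->refl->C->L'->G->R'->E->plug->E
Char 2 ('E'): step: R->2, L=2; E->plug->E->R->E->L->H->refl->D->L'->H->R'->G->plug->G
Char 3 ('F'): step: R->3, L=2; F->plug->B->R->F->L->B->refl->C->L'->G->R'->F->plug->B
Char 4 ('G'): step: R->4, L=2; G->plug->G->R->H->L->D->refl->H->L'->E->R'->A->plug->A
Char 5 ('E'): step: R->5, L=2; E->plug->E->R->H->L->D->refl->H->L'->E->R'->D->plug->D
Char 6 ('F'): step: R->6, L=2; F->plug->B->R->E->L->H->refl->D->L'->H->R'->F->plug->B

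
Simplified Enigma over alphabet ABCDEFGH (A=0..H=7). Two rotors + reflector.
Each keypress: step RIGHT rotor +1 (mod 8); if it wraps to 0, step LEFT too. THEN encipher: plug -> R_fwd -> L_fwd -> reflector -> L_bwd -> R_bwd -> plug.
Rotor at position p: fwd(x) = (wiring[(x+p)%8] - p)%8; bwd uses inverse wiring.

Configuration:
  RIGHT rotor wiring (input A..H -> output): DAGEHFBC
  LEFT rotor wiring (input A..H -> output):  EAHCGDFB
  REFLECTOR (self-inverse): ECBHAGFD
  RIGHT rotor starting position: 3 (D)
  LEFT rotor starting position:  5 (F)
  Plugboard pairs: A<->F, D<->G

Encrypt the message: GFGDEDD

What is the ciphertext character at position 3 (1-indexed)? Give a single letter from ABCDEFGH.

Char 1 ('G'): step: R->4, L=5; G->plug->D->R->G->L->F->refl->G->L'->A->R'->H->plug->H
Char 2 ('F'): step: R->5, L=5; F->plug->A->R->A->L->G->refl->F->L'->G->R'->D->plug->G
Char 3 ('G'): step: R->6, L=5; G->plug->D->R->C->L->E->refl->A->L'->B->R'->G->plug->D

D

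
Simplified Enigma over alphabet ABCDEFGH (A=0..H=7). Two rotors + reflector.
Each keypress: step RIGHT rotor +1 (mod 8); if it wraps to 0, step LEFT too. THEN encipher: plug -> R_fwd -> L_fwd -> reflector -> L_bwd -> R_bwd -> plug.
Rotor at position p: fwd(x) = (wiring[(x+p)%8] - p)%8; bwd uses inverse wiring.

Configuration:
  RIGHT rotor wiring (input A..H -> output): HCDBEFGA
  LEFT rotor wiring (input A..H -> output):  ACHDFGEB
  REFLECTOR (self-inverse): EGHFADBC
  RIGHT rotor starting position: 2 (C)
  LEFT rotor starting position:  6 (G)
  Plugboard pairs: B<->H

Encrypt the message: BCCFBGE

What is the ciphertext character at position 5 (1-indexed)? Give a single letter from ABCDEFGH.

Char 1 ('B'): step: R->3, L=6; B->plug->H->R->A->L->G->refl->B->L'->E->R'->F->plug->F
Char 2 ('C'): step: R->4, L=6; C->plug->C->R->C->L->C->refl->H->L'->G->R'->F->plug->F
Char 3 ('C'): step: R->5, L=6; C->plug->C->R->D->L->E->refl->A->L'->H->R'->H->plug->B
Char 4 ('F'): step: R->6, L=6; F->plug->F->R->D->L->E->refl->A->L'->H->R'->H->plug->B
Char 5 ('B'): step: R->7, L=6; B->plug->H->R->H->L->A->refl->E->L'->D->R'->C->plug->C

C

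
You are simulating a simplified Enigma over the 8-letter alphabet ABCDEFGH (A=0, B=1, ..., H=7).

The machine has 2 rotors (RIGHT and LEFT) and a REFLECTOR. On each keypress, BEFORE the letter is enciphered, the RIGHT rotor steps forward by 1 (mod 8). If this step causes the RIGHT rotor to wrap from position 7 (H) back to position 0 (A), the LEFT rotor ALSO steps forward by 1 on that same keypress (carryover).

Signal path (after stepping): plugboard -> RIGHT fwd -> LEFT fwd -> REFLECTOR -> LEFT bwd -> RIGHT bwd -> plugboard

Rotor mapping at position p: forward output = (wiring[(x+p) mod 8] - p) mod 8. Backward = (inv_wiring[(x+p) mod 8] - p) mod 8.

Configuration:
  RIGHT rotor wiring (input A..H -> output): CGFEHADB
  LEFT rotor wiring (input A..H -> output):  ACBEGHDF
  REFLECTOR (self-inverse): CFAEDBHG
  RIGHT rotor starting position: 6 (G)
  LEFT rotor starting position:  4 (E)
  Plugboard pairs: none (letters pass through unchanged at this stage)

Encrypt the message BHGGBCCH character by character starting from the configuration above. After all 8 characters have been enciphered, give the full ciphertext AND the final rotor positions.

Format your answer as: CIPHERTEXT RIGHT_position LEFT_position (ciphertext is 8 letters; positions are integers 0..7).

Char 1 ('B'): step: R->7, L=4; B->plug->B->R->D->L->B->refl->F->L'->G->R'->D->plug->D
Char 2 ('H'): step: R->0, L->5 (L advanced); H->plug->H->R->B->L->G->refl->H->L'->G->R'->B->plug->B
Char 3 ('G'): step: R->1, L=5; G->plug->G->R->A->L->C->refl->A->L'->C->R'->F->plug->F
Char 4 ('G'): step: R->2, L=5; G->plug->G->R->A->L->C->refl->A->L'->C->R'->B->plug->B
Char 5 ('B'): step: R->3, L=5; B->plug->B->R->E->L->F->refl->B->L'->H->R'->F->plug->F
Char 6 ('C'): step: R->4, L=5; C->plug->C->R->H->L->B->refl->F->L'->E->R'->B->plug->B
Char 7 ('C'): step: R->5, L=5; C->plug->C->R->E->L->F->refl->B->L'->H->R'->G->plug->G
Char 8 ('H'): step: R->6, L=5; H->plug->H->R->C->L->A->refl->C->L'->A->R'->D->plug->D
Final: ciphertext=DBFBFBGD, RIGHT=6, LEFT=5

Answer: DBFBFBGD 6 5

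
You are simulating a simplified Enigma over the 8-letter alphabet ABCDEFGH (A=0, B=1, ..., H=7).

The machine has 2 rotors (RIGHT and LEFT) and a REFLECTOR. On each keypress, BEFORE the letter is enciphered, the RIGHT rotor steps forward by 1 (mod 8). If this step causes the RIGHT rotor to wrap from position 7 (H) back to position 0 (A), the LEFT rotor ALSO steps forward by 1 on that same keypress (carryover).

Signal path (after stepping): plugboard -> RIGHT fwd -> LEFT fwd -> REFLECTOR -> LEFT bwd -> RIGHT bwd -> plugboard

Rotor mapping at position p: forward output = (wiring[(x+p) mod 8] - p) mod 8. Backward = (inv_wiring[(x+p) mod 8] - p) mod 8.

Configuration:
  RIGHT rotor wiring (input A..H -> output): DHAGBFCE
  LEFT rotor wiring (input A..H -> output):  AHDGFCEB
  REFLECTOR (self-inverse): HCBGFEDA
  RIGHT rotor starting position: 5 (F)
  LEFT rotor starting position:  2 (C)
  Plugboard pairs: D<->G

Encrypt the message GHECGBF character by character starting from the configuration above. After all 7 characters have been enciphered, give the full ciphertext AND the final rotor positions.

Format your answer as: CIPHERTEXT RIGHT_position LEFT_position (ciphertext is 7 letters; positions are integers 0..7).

Answer: HAAADHB 4 3

Derivation:
Char 1 ('G'): step: R->6, L=2; G->plug->D->R->B->L->E->refl->F->L'->H->R'->H->plug->H
Char 2 ('H'): step: R->7, L=2; H->plug->H->R->D->L->A->refl->H->L'->F->R'->A->plug->A
Char 3 ('E'): step: R->0, L->3 (L advanced); E->plug->E->R->B->L->C->refl->B->L'->D->R'->A->plug->A
Char 4 ('C'): step: R->1, L=3; C->plug->C->R->F->L->F->refl->E->L'->G->R'->A->plug->A
Char 5 ('G'): step: R->2, L=3; G->plug->D->R->D->L->B->refl->C->L'->B->R'->G->plug->D
Char 6 ('B'): step: R->3, L=3; B->plug->B->R->G->L->E->refl->F->L'->F->R'->H->plug->H
Char 7 ('F'): step: R->4, L=3; F->plug->F->R->D->L->B->refl->C->L'->B->R'->B->plug->B
Final: ciphertext=HAAADHB, RIGHT=4, LEFT=3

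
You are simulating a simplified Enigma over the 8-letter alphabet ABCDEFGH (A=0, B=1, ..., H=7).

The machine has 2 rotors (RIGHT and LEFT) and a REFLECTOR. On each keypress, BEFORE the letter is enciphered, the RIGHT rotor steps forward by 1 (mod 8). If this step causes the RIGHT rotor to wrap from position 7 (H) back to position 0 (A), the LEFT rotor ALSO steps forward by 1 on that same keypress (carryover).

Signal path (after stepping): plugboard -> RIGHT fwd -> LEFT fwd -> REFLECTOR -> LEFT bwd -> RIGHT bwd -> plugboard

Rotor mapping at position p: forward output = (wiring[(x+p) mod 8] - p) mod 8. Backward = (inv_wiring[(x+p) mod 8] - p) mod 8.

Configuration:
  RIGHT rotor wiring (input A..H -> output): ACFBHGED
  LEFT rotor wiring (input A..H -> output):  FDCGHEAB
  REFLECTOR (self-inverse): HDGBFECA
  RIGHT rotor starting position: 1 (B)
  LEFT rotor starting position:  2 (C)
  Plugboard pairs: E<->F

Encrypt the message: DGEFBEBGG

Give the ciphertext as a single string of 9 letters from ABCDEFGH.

Char 1 ('D'): step: R->2, L=2; D->plug->D->R->E->L->G->refl->C->L'->D->R'->A->plug->A
Char 2 ('G'): step: R->3, L=2; G->plug->G->R->H->L->B->refl->D->L'->G->R'->A->plug->A
Char 3 ('E'): step: R->4, L=2; E->plug->F->R->G->L->D->refl->B->L'->H->R'->D->plug->D
Char 4 ('F'): step: R->5, L=2; F->plug->E->R->F->L->H->refl->A->L'->A->R'->F->plug->E
Char 5 ('B'): step: R->6, L=2; B->plug->B->R->F->L->H->refl->A->L'->A->R'->H->plug->H
Char 6 ('E'): step: R->7, L=2; E->plug->F->R->A->L->A->refl->H->L'->F->R'->H->plug->H
Char 7 ('B'): step: R->0, L->3 (L advanced); B->plug->B->R->C->L->B->refl->D->L'->A->R'->A->plug->A
Char 8 ('G'): step: R->1, L=3; G->plug->G->R->C->L->B->refl->D->L'->A->R'->C->plug->C
Char 9 ('G'): step: R->2, L=3; G->plug->G->R->G->L->A->refl->H->L'->H->R'->B->plug->B

Answer: AADEHHACB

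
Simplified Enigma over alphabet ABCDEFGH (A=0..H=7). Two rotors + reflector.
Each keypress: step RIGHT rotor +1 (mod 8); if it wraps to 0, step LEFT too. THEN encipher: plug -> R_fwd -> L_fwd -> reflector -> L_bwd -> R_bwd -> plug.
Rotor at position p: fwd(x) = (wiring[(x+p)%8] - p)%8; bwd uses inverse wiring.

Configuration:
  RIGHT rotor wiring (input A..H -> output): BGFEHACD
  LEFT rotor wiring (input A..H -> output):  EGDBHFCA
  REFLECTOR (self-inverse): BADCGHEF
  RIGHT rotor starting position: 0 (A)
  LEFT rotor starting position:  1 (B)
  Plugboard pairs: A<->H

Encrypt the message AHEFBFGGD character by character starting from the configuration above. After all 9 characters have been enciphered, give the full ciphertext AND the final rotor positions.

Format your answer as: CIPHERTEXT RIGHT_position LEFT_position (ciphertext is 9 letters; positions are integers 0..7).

Char 1 ('A'): step: R->1, L=1; A->plug->H->R->A->L->F->refl->H->L'->G->R'->D->plug->D
Char 2 ('H'): step: R->2, L=1; H->plug->A->R->D->L->G->refl->E->L'->E->R'->H->plug->A
Char 3 ('E'): step: R->3, L=1; E->plug->E->R->A->L->F->refl->H->L'->G->R'->F->plug->F
Char 4 ('F'): step: R->4, L=1; F->plug->F->R->C->L->A->refl->B->L'->F->R'->E->plug->E
Char 5 ('B'): step: R->5, L=1; B->plug->B->R->F->L->B->refl->A->L'->C->R'->H->plug->A
Char 6 ('F'): step: R->6, L=1; F->plug->F->R->G->L->H->refl->F->L'->A->R'->D->plug->D
Char 7 ('G'): step: R->7, L=1; G->plug->G->R->B->L->C->refl->D->L'->H->R'->C->plug->C
Char 8 ('G'): step: R->0, L->2 (L advanced); G->plug->G->R->C->L->F->refl->H->L'->B->R'->A->plug->H
Char 9 ('D'): step: R->1, L=2; D->plug->D->R->G->L->C->refl->D->L'->D->R'->C->plug->C
Final: ciphertext=DAFEADCHC, RIGHT=1, LEFT=2

Answer: DAFEADCHC 1 2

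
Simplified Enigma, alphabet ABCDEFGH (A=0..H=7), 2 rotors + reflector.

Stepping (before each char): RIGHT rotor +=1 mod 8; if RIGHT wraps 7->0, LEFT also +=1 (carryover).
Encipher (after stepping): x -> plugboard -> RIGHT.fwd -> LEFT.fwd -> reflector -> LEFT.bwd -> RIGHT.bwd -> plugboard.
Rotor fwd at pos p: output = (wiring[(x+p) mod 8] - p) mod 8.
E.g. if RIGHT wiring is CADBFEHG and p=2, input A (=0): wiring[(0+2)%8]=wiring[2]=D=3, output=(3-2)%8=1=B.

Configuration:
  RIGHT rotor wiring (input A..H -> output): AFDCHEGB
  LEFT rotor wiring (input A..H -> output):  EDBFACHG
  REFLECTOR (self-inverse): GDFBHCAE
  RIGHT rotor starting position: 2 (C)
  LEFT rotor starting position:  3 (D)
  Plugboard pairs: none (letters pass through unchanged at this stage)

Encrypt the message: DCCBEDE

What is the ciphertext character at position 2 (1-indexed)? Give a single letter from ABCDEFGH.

Char 1 ('D'): step: R->3, L=3; D->plug->D->R->D->L->E->refl->H->L'->C->R'->G->plug->G
Char 2 ('C'): step: R->4, L=3; C->plug->C->R->C->L->H->refl->E->L'->D->R'->A->plug->A

A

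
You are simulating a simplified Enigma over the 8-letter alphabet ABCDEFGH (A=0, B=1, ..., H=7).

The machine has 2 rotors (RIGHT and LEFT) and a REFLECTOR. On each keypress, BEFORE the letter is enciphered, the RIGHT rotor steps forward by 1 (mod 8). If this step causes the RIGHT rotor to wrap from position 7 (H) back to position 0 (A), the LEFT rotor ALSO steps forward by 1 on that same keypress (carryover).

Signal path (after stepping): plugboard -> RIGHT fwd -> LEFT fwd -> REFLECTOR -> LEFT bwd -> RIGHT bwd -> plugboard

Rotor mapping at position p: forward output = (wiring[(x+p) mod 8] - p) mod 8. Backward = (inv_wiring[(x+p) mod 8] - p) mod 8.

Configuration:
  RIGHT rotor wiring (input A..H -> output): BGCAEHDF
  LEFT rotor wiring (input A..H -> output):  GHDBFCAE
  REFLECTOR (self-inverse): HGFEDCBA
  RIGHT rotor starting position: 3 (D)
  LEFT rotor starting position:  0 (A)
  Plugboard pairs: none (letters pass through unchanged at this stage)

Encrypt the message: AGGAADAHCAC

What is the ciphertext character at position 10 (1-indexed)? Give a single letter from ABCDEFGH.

Char 1 ('A'): step: R->4, L=0; A->plug->A->R->A->L->G->refl->B->L'->D->R'->B->plug->B
Char 2 ('G'): step: R->5, L=0; G->plug->G->R->D->L->B->refl->G->L'->A->R'->C->plug->C
Char 3 ('G'): step: R->6, L=0; G->plug->G->R->G->L->A->refl->H->L'->B->R'->H->plug->H
Char 4 ('A'): step: R->7, L=0; A->plug->A->R->G->L->A->refl->H->L'->B->R'->E->plug->E
Char 5 ('A'): step: R->0, L->1 (L advanced); A->plug->A->R->B->L->C->refl->F->L'->H->R'->F->plug->F
Char 6 ('D'): step: R->1, L=1; D->plug->D->R->D->L->E->refl->D->L'->G->R'->E->plug->E
Char 7 ('A'): step: R->2, L=1; A->plug->A->R->A->L->G->refl->B->L'->E->R'->H->plug->H
Char 8 ('H'): step: R->3, L=1; H->plug->H->R->H->L->F->refl->C->L'->B->R'->B->plug->B
Char 9 ('C'): step: R->4, L=1; C->plug->C->R->H->L->F->refl->C->L'->B->R'->D->plug->D
Char 10 ('A'): step: R->5, L=1; A->plug->A->R->C->L->A->refl->H->L'->F->R'->F->plug->F

F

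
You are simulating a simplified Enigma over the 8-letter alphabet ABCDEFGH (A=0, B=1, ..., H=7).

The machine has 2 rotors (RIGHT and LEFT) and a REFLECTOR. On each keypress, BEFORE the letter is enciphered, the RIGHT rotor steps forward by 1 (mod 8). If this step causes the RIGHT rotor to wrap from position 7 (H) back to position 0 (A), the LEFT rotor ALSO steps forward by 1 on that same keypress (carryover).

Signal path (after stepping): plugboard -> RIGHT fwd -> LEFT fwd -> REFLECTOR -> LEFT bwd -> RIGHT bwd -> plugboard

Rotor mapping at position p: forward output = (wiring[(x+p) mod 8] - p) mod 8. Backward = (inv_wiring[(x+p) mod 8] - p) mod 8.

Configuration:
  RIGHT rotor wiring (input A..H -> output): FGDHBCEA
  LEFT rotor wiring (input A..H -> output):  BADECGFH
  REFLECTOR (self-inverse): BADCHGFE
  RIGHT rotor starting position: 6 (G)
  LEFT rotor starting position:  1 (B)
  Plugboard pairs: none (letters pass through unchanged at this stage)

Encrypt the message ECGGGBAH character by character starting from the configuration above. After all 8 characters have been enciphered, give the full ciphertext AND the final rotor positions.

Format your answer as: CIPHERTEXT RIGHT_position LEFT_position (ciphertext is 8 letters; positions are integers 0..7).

Answer: HBAFBHBF 6 2

Derivation:
Char 1 ('E'): step: R->7, L=1; E->plug->E->R->A->L->H->refl->E->L'->F->R'->H->plug->H
Char 2 ('C'): step: R->0, L->2 (L advanced); C->plug->C->R->D->L->E->refl->H->L'->G->R'->B->plug->B
Char 3 ('G'): step: R->1, L=2; G->plug->G->R->H->L->G->refl->F->L'->F->R'->A->plug->A
Char 4 ('G'): step: R->2, L=2; G->plug->G->R->D->L->E->refl->H->L'->G->R'->F->plug->F
Char 5 ('G'): step: R->3, L=2; G->plug->G->R->D->L->E->refl->H->L'->G->R'->B->plug->B
Char 6 ('B'): step: R->4, L=2; B->plug->B->R->G->L->H->refl->E->L'->D->R'->H->plug->H
Char 7 ('A'): step: R->5, L=2; A->plug->A->R->F->L->F->refl->G->L'->H->R'->B->plug->B
Char 8 ('H'): step: R->6, L=2; H->plug->H->R->E->L->D->refl->C->L'->B->R'->F->plug->F
Final: ciphertext=HBAFBHBF, RIGHT=6, LEFT=2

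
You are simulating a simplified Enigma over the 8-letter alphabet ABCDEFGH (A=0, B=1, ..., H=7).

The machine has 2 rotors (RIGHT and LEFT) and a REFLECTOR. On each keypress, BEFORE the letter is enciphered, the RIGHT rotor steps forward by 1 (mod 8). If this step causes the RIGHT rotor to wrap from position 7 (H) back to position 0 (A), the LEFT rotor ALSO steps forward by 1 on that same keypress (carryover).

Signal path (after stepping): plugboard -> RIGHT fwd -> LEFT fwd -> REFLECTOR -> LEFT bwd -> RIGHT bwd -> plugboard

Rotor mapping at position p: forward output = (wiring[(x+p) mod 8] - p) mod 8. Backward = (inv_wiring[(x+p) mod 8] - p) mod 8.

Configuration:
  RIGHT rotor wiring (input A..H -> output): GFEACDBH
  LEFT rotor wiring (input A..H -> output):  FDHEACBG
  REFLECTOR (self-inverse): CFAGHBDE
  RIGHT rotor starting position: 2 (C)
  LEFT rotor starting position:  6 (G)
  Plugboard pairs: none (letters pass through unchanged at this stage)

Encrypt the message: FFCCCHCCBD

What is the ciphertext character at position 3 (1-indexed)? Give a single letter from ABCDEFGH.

Char 1 ('F'): step: R->3, L=6; F->plug->F->R->D->L->F->refl->B->L'->E->R'->E->plug->E
Char 2 ('F'): step: R->4, L=6; F->plug->F->R->B->L->A->refl->C->L'->G->R'->A->plug->A
Char 3 ('C'): step: R->5, L=6; C->plug->C->R->C->L->H->refl->E->L'->H->R'->F->plug->F

F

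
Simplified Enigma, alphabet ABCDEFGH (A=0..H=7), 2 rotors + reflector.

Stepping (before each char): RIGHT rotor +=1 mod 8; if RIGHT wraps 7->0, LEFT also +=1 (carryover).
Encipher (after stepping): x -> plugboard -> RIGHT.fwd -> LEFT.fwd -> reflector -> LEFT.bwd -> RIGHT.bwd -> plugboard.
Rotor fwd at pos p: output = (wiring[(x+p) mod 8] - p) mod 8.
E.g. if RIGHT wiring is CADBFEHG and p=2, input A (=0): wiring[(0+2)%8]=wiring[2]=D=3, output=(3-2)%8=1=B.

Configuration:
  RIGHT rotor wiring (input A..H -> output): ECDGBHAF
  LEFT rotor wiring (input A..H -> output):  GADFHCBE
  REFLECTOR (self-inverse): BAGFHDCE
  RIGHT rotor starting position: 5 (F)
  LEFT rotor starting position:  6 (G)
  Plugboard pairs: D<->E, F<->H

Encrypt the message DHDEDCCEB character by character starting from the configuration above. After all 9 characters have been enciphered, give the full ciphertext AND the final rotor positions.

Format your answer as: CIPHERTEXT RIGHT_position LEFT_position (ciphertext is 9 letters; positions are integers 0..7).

Answer: BACDFGGFE 6 7

Derivation:
Char 1 ('D'): step: R->6, L=6; D->plug->E->R->F->L->H->refl->E->L'->H->R'->B->plug->B
Char 2 ('H'): step: R->7, L=6; H->plug->F->R->C->L->A->refl->B->L'->G->R'->A->plug->A
Char 3 ('D'): step: R->0, L->7 (L advanced); D->plug->E->R->B->L->H->refl->E->L'->D->R'->C->plug->C
Char 4 ('E'): step: R->1, L=7; E->plug->D->R->A->L->F->refl->D->L'->G->R'->E->plug->D
Char 5 ('D'): step: R->2, L=7; D->plug->E->R->G->L->D->refl->F->L'->A->R'->H->plug->F
Char 6 ('C'): step: R->3, L=7; C->plug->C->R->E->L->G->refl->C->L'->H->R'->G->plug->G
Char 7 ('C'): step: R->4, L=7; C->plug->C->R->E->L->G->refl->C->L'->H->R'->G->plug->G
Char 8 ('E'): step: R->5, L=7; E->plug->D->R->H->L->C->refl->G->L'->E->R'->H->plug->F
Char 9 ('B'): step: R->6, L=7; B->plug->B->R->H->L->C->refl->G->L'->E->R'->D->plug->E
Final: ciphertext=BACDFGGFE, RIGHT=6, LEFT=7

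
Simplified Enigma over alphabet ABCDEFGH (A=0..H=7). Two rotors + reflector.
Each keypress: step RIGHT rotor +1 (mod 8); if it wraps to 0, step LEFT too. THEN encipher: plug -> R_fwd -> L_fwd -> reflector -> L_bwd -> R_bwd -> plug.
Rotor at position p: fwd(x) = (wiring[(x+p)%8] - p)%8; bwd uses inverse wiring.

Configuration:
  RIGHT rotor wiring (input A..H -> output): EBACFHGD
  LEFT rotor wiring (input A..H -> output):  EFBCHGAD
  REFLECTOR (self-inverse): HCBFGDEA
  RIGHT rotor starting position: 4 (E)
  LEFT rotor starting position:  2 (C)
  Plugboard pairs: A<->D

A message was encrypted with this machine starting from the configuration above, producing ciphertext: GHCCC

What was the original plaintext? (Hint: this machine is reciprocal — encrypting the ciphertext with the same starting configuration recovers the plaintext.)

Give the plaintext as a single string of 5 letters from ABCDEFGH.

Char 1 ('G'): step: R->5, L=2; G->plug->G->R->F->L->B->refl->C->L'->G->R'->C->plug->C
Char 2 ('H'): step: R->6, L=2; H->plug->H->R->B->L->A->refl->H->L'->A->R'->A->plug->D
Char 3 ('C'): step: R->7, L=2; C->plug->C->R->C->L->F->refl->D->L'->H->R'->H->plug->H
Char 4 ('C'): step: R->0, L->3 (L advanced); C->plug->C->R->A->L->H->refl->A->L'->E->R'->A->plug->D
Char 5 ('C'): step: R->1, L=3; C->plug->C->R->B->L->E->refl->G->L'->H->R'->B->plug->B

Answer: CDHDB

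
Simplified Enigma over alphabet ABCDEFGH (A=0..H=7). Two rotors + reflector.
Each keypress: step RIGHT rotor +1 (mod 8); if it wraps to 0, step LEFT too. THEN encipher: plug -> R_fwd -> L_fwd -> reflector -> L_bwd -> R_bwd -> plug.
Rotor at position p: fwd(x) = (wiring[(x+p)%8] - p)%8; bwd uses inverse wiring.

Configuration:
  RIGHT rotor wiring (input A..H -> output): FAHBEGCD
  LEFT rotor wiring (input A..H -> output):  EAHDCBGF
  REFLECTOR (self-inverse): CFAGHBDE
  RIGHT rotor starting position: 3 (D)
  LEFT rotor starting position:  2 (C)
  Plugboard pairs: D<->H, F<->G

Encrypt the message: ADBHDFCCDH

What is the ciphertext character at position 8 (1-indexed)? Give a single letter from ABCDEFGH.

Char 1 ('A'): step: R->4, L=2; A->plug->A->R->A->L->F->refl->B->L'->B->R'->E->plug->E
Char 2 ('D'): step: R->5, L=2; D->plug->H->R->H->L->G->refl->D->L'->F->R'->B->plug->B
Char 3 ('B'): step: R->6, L=2; B->plug->B->R->F->L->D->refl->G->L'->H->R'->C->plug->C
Char 4 ('H'): step: R->7, L=2; H->plug->D->R->A->L->F->refl->B->L'->B->R'->C->plug->C
Char 5 ('D'): step: R->0, L->3 (L advanced); D->plug->H->R->D->L->D->refl->G->L'->C->R'->G->plug->F
Char 6 ('F'): step: R->1, L=3; F->plug->G->R->C->L->G->refl->D->L'->D->R'->D->plug->H
Char 7 ('C'): step: R->2, L=3; C->plug->C->R->C->L->G->refl->D->L'->D->R'->G->plug->F
Char 8 ('C'): step: R->3, L=3; C->plug->C->R->D->L->D->refl->G->L'->C->R'->F->plug->G

G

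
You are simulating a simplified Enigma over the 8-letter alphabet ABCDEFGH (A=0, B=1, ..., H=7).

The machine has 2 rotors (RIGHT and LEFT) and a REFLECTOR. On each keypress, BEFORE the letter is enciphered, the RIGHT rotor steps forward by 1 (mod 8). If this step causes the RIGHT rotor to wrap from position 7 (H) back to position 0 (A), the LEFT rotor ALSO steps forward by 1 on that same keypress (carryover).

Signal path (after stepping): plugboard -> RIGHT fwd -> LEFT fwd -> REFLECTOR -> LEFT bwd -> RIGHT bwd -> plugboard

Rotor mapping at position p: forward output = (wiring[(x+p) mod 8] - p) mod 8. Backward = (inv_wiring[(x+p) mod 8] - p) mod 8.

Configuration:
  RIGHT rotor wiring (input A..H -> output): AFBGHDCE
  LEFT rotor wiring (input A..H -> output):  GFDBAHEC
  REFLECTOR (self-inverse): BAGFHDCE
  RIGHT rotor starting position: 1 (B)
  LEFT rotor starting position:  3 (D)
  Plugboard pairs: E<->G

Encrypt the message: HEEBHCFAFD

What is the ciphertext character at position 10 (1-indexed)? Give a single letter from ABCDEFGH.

Char 1 ('H'): step: R->2, L=3; H->plug->H->R->D->L->B->refl->A->L'->H->R'->A->plug->A
Char 2 ('E'): step: R->3, L=3; E->plug->G->R->C->L->E->refl->H->L'->E->R'->B->plug->B
Char 3 ('E'): step: R->4, L=3; E->plug->G->R->F->L->D->refl->F->L'->B->R'->F->plug->F
Char 4 ('B'): step: R->5, L=3; B->plug->B->R->F->L->D->refl->F->L'->B->R'->G->plug->E
Char 5 ('H'): step: R->6, L=3; H->plug->H->R->F->L->D->refl->F->L'->B->R'->G->plug->E
Char 6 ('C'): step: R->7, L=3; C->plug->C->R->G->L->C->refl->G->L'->A->R'->F->plug->F
Char 7 ('F'): step: R->0, L->4 (L advanced); F->plug->F->R->D->L->G->refl->C->L'->E->R'->H->plug->H
Char 8 ('A'): step: R->1, L=4; A->plug->A->R->E->L->C->refl->G->L'->D->R'->G->plug->E
Char 9 ('F'): step: R->2, L=4; F->plug->F->R->C->L->A->refl->B->L'->F->R'->C->plug->C
Char 10 ('D'): step: R->3, L=4; D->plug->D->R->H->L->F->refl->D->L'->B->R'->E->plug->G

G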